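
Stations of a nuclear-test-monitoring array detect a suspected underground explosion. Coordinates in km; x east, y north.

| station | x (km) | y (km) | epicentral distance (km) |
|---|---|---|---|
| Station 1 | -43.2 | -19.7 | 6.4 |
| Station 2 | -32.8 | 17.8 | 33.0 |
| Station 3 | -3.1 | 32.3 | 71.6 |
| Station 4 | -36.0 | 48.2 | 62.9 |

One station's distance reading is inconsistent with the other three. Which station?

Solve using three stations at a time. Using Station 1, Station 2, Station 4 (subtract circle equations pairwise → linear system) gives (x, y) ≈ (-39.0, -14.6).
Distances from that point to each station vs reported:
  Station 1: calculated 6.6 vs reported 6.4 → residual 0.2 km
  Station 2: calculated 33.0 vs reported 33.0 → residual 0.0 km
  Station 3: calculated 59.1 vs reported 71.6 → residual 12.5 km
  Station 4: calculated 62.9 vs reported 62.9 → residual 0.0 km
Station 1, Station 2, Station 4 are mutually consistent (residuals ≈ 0); Station 3 is off by 12.5 km.

Station 3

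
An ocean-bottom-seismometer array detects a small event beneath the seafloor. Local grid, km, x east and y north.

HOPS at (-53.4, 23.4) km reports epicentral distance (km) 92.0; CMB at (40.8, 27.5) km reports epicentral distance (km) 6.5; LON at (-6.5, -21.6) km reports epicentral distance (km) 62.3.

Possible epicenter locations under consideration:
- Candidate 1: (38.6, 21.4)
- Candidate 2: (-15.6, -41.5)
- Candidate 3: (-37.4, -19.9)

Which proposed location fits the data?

Candidate 1

For each candidate, compare |candidate − station| to the reported distance:
Candidate 1: residuals HOPS 0.0, CMB 0.0, LON 0.0 → max 0.0 km
Candidate 2: residuals HOPS 16.9, CMB 82.6, LON 40.4 → max 82.6 km
Candidate 3: residuals HOPS 45.8, CMB 84.9, LON 31.4 → max 84.9 km
Only Candidate 1 has all residuals ≈ 0.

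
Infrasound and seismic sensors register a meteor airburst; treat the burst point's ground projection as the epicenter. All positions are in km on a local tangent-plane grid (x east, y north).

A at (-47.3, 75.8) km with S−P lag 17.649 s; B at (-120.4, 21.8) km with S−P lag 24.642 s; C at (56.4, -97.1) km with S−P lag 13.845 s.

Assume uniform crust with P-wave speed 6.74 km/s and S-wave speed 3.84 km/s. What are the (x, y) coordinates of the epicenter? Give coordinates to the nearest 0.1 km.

99.5 km east, 18.7 km north

Distance from S−P lag: d = Δt · v_P v_S / (v_P − v_S) = Δt · (6.74·3.84)/(6.74−3.84) ≈ 8.9247·Δt.
So d_A = 157.51, d_B = 219.92, d_C = 123.56 km.
Circle about each station: (x + 47.3)² + (y − 75.8)² = 157.51²; (x + 120.4)² + (y − 21.8)² = 219.92²; (x − 56.4)² + (y + 97.1)² = 123.56².
Subtracting pairs of circle equations eliminates x²+y² and gives linear equations (the radical axes):
-146.2 x − 108.0 y = -16566.94
207.4 x − 345.8 y = 14168.77
Solving the 2×2 system: x ≈ 99.5, y ≈ 18.7 km.
Check against A (with the unrounded x, y): √((x + 47.3)²+(y − 75.8)²) = 157.51 ≈ 157.51 km. ✓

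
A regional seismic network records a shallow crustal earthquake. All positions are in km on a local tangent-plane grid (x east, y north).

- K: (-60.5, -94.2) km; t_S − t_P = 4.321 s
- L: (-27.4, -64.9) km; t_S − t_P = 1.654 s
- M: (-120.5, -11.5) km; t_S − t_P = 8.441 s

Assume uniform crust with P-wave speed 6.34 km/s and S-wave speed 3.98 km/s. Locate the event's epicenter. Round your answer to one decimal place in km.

Distance from S−P lag: d = Δt · v_P v_S / (v_P − v_S) = Δt · (6.34·3.98)/(6.34−3.98) ≈ 10.6920·Δt.
So d_K = 46.20, d_L = 17.68, d_M = 90.25 km.
Circle about each station: (x + 60.5)² + (y + 94.2)² = 46.20²; (x + 27.4)² + (y + 64.9)² = 17.68²; (x + 120.5)² + (y + 11.5)² = 90.25².
Subtracting the K equation from the L and M equations removes the quadratic terms:
66.2 x + 58.6 y = -5749.26
-120.0 x + 165.4 y = -3892.01
Solving the 2×2 system: x ≈ -40.2, y ≈ -52.7 km.
Check against K (with the unrounded x, y): √((x + 60.5)²+(y + 94.2)²) = 46.20 ≈ 46.20 km. ✓

(-40.2, -52.7)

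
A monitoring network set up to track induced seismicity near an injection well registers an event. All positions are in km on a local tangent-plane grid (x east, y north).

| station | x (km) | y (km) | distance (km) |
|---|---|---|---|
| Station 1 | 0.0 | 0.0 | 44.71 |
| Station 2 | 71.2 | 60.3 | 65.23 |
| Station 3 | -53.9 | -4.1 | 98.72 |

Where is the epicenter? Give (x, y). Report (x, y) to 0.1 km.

44.7 km east, 0.7 km north

Circle about each station: x² + y² = 44.71²; (x − 71.2)² + (y − 60.3)² = 65.23²; (x + 53.9)² + (y + 4.1)² = 98.72².
Subtracting the Station 1 equation from the Station 2 and Station 3 equations removes the quadratic terms:
142.4 x + 120.6 y = 6449.56
-107.8 x − 8.2 y = -4824.63
Solving the 2×2 system: x ≈ 44.7, y ≈ 0.7 km.
Check against Station 1 (with the unrounded x, y): √(x²+y²) = 44.71 ≈ 44.71 km. ✓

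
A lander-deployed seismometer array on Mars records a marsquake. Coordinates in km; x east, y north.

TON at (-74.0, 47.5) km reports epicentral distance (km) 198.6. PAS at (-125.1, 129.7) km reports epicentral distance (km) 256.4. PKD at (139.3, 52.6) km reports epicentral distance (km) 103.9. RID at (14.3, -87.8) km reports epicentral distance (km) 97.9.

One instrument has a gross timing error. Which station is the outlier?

Solve using three stations at a time. Using TON, PKD, RID (subtract circle equations pairwise → linear system) gives (x, y) ≈ (102.1, -44.4).
Distances from that point to each station vs reported:
  TON: calculated 198.6 vs reported 198.6 → residual 0.0 km
  PAS: calculated 286.2 vs reported 256.4 → residual 29.8 km
  PKD: calculated 103.9 vs reported 103.9 → residual 0.0 km
  RID: calculated 97.9 vs reported 97.9 → residual 0.0 km
TON, PKD, RID are mutually consistent (residuals ≈ 0); PAS is off by 29.8 km.

PAS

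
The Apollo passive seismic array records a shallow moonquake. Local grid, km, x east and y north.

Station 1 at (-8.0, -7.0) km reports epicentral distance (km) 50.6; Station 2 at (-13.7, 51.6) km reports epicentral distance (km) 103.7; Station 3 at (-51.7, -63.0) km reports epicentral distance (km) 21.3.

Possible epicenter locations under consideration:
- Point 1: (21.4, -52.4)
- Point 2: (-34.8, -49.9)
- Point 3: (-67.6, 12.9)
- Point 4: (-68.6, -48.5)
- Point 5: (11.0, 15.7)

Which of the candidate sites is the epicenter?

For each candidate, compare |candidate − station| to the reported distance:
Point 1: residuals Station 1 3.5, Station 2 6.1, Station 3 52.6 → max 52.6 km
Point 2: residuals Station 1 0.0, Station 2 0.0, Station 3 0.1 → max 0.1 km
Point 3: residuals Station 1 12.2, Station 2 37.3, Station 3 56.2 → max 56.2 km
Point 4: residuals Station 1 22.8, Station 2 10.5, Station 3 1.0 → max 22.8 km
Point 5: residuals Station 1 21.0, Station 2 60.1, Station 3 79.3 → max 79.3 km
Only Point 2 has all residuals ≈ 0.

Point 2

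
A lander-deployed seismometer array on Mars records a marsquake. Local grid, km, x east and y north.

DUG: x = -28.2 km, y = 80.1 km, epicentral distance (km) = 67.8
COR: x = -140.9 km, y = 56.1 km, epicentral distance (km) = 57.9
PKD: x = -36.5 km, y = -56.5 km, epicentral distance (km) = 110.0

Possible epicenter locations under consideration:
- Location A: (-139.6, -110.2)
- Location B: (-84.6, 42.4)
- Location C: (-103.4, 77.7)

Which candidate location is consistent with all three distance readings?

For each candidate, compare |candidate − station| to the reported distance:
Location A: residuals DUG 152.7, COR 108.4, PKD 6.2 → max 152.7 km
Location B: residuals DUG 0.0, COR 0.0, PKD 0.0 → max 0.0 km
Location C: residuals DUG 7.4, COR 14.6, PKD 40.0 → max 40.0 km
Only Location B has all residuals ≈ 0.

Location B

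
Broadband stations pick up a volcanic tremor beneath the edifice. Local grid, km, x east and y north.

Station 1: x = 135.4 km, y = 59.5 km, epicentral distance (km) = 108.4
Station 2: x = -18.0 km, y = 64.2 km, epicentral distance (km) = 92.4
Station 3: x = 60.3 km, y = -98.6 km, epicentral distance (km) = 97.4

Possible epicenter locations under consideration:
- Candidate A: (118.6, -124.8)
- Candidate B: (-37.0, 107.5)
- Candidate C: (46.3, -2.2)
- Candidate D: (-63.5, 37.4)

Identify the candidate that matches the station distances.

Candidate C

For each candidate, compare |candidate − station| to the reported distance:
Candidate A: residuals Station 1 76.7, Station 2 140.8, Station 3 33.5 → max 140.8 km
Candidate B: residuals Station 1 70.6, Station 2 45.1, Station 3 130.5 → max 130.5 km
Candidate C: residuals Station 1 0.0, Station 2 0.0, Station 3 0.0 → max 0.0 km
Candidate D: residuals Station 1 91.7, Station 2 39.6, Station 3 86.5 → max 91.7 km
Only Candidate C has all residuals ≈ 0.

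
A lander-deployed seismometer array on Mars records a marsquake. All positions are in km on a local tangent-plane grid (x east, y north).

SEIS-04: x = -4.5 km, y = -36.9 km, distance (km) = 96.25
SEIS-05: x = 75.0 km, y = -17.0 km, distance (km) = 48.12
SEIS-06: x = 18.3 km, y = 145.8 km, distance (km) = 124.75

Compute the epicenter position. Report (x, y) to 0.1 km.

Circle about each station: (x + 4.5)² + (y + 36.9)² = 96.25²; (x − 75.0)² + (y + 17.0)² = 48.12²; (x − 18.3)² + (y − 145.8)² = 124.75².
Subtracting the SEIS-04 equation from the SEIS-05 and SEIS-06 equations removes the quadratic terms:
159.0 x + 39.8 y = 11480.67
45.6 x + 365.4 y = 13912.17
Solving the 2×2 system: x ≈ 64.7, y ≈ 30.0 km.
Check against SEIS-04 (with the unrounded x, y): √((x + 4.5)²+(y + 36.9)²) = 96.25 ≈ 96.25 km. ✓

(64.7, 30.0)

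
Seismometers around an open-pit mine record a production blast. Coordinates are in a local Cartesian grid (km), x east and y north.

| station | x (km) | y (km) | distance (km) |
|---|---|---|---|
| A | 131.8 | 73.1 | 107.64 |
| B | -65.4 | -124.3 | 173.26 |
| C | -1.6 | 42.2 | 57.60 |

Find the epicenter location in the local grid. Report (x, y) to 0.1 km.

Circle about each station: (x − 131.8)² + (y − 73.1)² = 107.64²; (x + 65.4)² + (y + 124.3)² = 173.26²; (x + 1.6)² + (y − 42.2)² = 57.60².
Subtracting the A equation from the B and C equations removes the quadratic terms:
-394.4 x − 394.8 y = -21419.86
-266.8 x − 61.8 y = -12662.84
Solving the 2×2 system: x ≈ 45.4, y ≈ 8.9 km.
Check against A (with the unrounded x, y): √((x − 131.8)²+(y − 73.1)²) = 107.64 ≈ 107.64 km. ✓

x ≈ 45.4 km, y ≈ 8.9 km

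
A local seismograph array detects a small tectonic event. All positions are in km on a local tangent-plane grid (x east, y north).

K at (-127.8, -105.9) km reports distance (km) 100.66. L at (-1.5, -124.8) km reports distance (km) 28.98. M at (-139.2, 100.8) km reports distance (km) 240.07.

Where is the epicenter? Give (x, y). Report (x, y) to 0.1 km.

Circle about each station: (x + 127.8)² + (y + 105.9)² = 100.66²; (x + 1.5)² + (y + 124.8)² = 28.98²; (x + 139.2)² + (y − 100.8)² = 240.07².
Subtracting pairs of circle equations eliminates x²+y² and gives linear equations (the radical axes):
252.6 x − 37.8 y = -2677.76
-22.8 x + 413.4 y = -45511.54
Solving the 2×2 system: x ≈ -27.3, y ≈ -111.6 km.
Check against K (with the unrounded x, y): √((x + 127.8)²+(y + 105.9)²) = 100.66 ≈ 100.66 km. ✓

-27.3 km east, -111.6 km north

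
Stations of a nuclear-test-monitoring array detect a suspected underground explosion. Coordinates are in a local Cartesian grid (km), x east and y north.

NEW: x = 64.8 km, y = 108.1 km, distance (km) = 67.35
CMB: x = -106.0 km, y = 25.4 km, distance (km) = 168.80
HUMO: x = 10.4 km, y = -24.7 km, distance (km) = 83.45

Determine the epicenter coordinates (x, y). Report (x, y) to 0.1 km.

(62.1, 40.8)

Circle about each station: (x − 64.8)² + (y − 108.1)² = 67.35²; (x + 106.0)² + (y − 25.4)² = 168.80²; (x − 10.4)² + (y + 24.7)² = 83.45².
Subtracting the NEW equation from the CMB and HUMO equations removes the quadratic terms:
-341.6 x − 165.4 y = -27960.91
-108.8 x − 265.6 y = -17594.28
Solving the 2×2 system: x ≈ 62.1, y ≈ 40.8 km.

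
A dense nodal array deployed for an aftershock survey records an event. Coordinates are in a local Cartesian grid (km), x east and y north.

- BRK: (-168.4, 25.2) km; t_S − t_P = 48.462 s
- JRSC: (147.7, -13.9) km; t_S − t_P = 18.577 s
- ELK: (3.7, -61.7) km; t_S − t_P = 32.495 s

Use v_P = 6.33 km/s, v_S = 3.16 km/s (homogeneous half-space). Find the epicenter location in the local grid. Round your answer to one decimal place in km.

Distance from S−P lag: d = Δt · v_P v_S / (v_P − v_S) = Δt · (6.33·3.16)/(6.33−3.16) ≈ 6.3100·Δt.
So d_BRK = 305.80, d_JRSC = 117.22, d_ELK = 205.04 km.
Circle about each station: (x + 168.4)² + (y − 25.2)² = 305.80²; (x − 147.7)² + (y + 13.9)² = 117.22²; (x − 3.7)² + (y + 61.7)² = 205.04².
Subtracting the BRK equation from the JRSC and ELK equations removes the quadratic terms:
632.2 x − 78.2 y = 72788.01
344.2 x − 173.8 y = 26299.22
Solving the 2×2 system: x ≈ 127.7, y ≈ 101.6 km.

x ≈ 127.7 km, y ≈ 101.6 km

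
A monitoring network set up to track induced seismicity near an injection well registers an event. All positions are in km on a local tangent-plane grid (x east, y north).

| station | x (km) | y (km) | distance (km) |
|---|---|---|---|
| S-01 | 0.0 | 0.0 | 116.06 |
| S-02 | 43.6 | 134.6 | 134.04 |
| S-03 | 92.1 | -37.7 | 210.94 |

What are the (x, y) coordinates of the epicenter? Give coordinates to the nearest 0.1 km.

Circle about each station: x² + y² = 116.06²; (x − 43.6)² + (y − 134.6)² = 134.04²; (x − 92.1)² + (y + 37.7)² = 210.94².
Subtracting the S-01 equation from the S-02 and S-03 equations removes the quadratic terms:
87.2 x + 269.2 y = 15521.32
184.2 x − 75.4 y = -21122.06
Solving the 2×2 system: x ≈ -80.4, y ≈ 83.7 km.

x ≈ -80.4 km, y ≈ 83.7 km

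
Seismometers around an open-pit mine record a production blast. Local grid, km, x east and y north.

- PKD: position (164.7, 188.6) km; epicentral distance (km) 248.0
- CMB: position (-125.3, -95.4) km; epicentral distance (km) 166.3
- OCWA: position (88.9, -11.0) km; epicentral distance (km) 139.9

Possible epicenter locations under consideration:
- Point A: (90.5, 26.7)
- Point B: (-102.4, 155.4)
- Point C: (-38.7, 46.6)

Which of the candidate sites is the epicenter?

Point C

For each candidate, compare |candidate − station| to the reported distance:
Point A: residuals PKD 69.9, CMB 81.6, OCWA 102.2 → max 102.2 km
Point B: residuals PKD 21.2, CMB 85.5, OCWA 113.6 → max 113.6 km
Point C: residuals PKD 0.1, CMB 0.0, OCWA 0.1 → max 0.1 km
Only Point C has all residuals ≈ 0.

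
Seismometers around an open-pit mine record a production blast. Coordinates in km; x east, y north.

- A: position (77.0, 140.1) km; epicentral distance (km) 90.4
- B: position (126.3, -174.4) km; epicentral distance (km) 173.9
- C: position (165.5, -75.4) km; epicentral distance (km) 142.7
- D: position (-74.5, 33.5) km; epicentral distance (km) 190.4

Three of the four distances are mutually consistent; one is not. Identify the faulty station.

Solve using three stations at a time. Using A, C, D (subtract circle equations pairwise → linear system) gives (x, y) ≈ (114.3, 57.8).
Distances from that point to each station vs reported:
  A: calculated 90.4 vs reported 90.4 → residual 0.0 km
  B: calculated 232.5 vs reported 173.9 → residual 58.6 km
  C: calculated 142.7 vs reported 142.7 → residual 0.0 km
  D: calculated 190.4 vs reported 190.4 → residual 0.0 km
A, C, D are mutually consistent (residuals ≈ 0); B is off by 58.6 km.

B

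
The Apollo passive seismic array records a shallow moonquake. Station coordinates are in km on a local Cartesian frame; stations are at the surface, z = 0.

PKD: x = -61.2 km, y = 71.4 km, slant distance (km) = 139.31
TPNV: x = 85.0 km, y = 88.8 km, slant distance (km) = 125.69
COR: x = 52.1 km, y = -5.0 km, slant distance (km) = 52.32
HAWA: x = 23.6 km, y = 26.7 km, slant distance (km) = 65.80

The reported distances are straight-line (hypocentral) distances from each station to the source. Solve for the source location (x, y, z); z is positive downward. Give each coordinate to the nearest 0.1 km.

Each station gives a sphere (x−x_i)² + (y−y_i)² + z² = d_i² (stations at z=0).
Subtracting the PKD sphere from TPNV and COR: z² cancels, leaving linear equations in x and y:
292.4 x + 34.8 y = 9876.34
226.6 x − 152.8 y = 10565.90
Solving: x ≈ 35.705, y ≈ -16.199 km (keep extra digits for the depth step; rounded: 35.7, -16.2).
Then from the PKD sphere: z² = 139.31² − (x + 61.2)² − (y − 71.4)² with x = 35.705, y = -16.199, so z ≈ 48.406 ≈ 48.4 km.

x ≈ 35.7 km, y ≈ -16.2 km, depth ≈ 48.4 km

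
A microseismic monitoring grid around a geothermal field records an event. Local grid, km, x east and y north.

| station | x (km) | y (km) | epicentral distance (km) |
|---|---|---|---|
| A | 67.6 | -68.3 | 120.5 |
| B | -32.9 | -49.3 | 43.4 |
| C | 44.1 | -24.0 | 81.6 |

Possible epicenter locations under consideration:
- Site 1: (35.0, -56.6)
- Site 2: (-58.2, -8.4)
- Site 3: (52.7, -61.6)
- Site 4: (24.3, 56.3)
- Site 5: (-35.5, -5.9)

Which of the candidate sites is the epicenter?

For each candidate, compare |candidate − station| to the reported distance:
Site 1: residuals A 85.9, B 24.9, C 47.8 → max 85.9 km
Site 2: residuals A 18.8, B 4.7, C 21.9 → max 21.9 km
Site 3: residuals A 104.2, B 43.1, C 43.0 → max 104.2 km
Site 4: residuals A 11.4, B 76.7, C 1.1 → max 76.7 km
Site 5: residuals A 0.0, B 0.1, C 0.0 → max 0.1 km
Only Site 5 has all residuals ≈ 0.

Site 5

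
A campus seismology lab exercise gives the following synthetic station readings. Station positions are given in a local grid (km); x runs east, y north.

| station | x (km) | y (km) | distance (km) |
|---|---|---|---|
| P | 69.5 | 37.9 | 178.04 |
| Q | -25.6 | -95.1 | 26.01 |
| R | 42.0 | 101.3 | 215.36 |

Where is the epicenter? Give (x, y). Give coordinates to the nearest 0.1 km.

Circle about each station: (x − 69.5)² + (y − 37.9)² = 178.04²; (x + 25.6)² + (y + 95.1)² = 26.01²; (x − 42.0)² + (y − 101.3)² = 215.36².
Subtracting the P equation from the Q and R equations removes the quadratic terms:
-190.2 x − 266.0 y = 34454.43
-55.0 x + 126.8 y = -8922.66
Solving the 2×2 system: x ≈ -51.5, y ≈ -92.7 km.

-51.5 km east, -92.7 km north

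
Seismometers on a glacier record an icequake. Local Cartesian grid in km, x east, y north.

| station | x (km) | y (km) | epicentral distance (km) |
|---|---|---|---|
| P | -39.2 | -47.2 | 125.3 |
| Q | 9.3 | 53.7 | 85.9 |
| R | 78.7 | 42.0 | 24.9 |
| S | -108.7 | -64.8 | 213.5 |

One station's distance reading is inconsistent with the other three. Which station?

P

Solve using three stations at a time. Using Q, R, S (subtract circle equations pairwise → linear system) gives (x, y) ≈ (87.8, 18.7).
Distances from that point to each station vs reported:
  P: calculated 143.1 vs reported 125.3 → residual 17.8 km
  Q: calculated 85.9 vs reported 85.9 → residual 0.0 km
  R: calculated 25.0 vs reported 24.9 → residual 0.1 km
  S: calculated 213.5 vs reported 213.5 → residual 0.0 km
Q, R, S are mutually consistent (residuals ≈ 0); P is off by 17.8 km.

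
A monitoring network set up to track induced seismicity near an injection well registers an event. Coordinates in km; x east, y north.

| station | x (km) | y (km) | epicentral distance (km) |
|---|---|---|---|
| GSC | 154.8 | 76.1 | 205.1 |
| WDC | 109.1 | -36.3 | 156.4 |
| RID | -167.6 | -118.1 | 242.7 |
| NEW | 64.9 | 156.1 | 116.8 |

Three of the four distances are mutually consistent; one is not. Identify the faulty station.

GSC

Solve using three stations at a time. Using WDC, RID, NEW (subtract circle equations pairwise → linear system) gives (x, y) ≈ (-9.3, 65.9).
Distances from that point to each station vs reported:
  GSC: calculated 164.4 vs reported 205.1 → residual 40.7 km
  WDC: calculated 156.4 vs reported 156.4 → residual 0.0 km
  RID: calculated 242.7 vs reported 242.7 → residual 0.0 km
  NEW: calculated 116.8 vs reported 116.8 → residual 0.0 km
WDC, RID, NEW are mutually consistent (residuals ≈ 0); GSC is off by 40.7 km.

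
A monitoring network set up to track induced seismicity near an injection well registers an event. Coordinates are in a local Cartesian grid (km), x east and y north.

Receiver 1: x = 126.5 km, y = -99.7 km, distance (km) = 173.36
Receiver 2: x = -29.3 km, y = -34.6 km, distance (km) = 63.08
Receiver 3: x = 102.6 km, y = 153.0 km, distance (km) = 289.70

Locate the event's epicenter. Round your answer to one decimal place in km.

-46.8 km east, -95.2 km north

Circle about each station: (x − 126.5)² + (y + 99.7)² = 173.36²; (x + 29.3)² + (y + 34.6)² = 63.08²; (x − 102.6)² + (y − 153.0)² = 289.70².
Subtracting the Receiver 1 equation from the Receiver 2 and Receiver 3 equations removes the quadratic terms:
-311.6 x + 130.2 y = 2187.91
-47.8 x + 505.4 y = -45878.98
Solving the 2×2 system: x ≈ -46.8, y ≈ -95.2 km.
Check against Receiver 1 (with the unrounded x, y): √((x − 126.5)²+(y + 99.7)²) = 173.36 ≈ 173.36 km. ✓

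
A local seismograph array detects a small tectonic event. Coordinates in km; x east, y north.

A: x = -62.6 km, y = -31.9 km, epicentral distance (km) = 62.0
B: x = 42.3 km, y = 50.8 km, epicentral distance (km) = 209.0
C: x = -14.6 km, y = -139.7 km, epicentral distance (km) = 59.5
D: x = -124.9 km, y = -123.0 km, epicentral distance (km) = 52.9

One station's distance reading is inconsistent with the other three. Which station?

Solve using three stations at a time. Using B, C, D (subtract circle equations pairwise → linear system) gives (x, y) ≈ (-72.0, -124.2).
Distances from that point to each station vs reported:
  A: calculated 92.7 vs reported 62.0 → residual 30.7 km
  B: calculated 209.0 vs reported 209.0 → residual 0.0 km
  C: calculated 59.5 vs reported 59.5 → residual 0.0 km
  D: calculated 52.9 vs reported 52.9 → residual 0.0 km
B, C, D are mutually consistent (residuals ≈ 0); A is off by 30.7 km.

A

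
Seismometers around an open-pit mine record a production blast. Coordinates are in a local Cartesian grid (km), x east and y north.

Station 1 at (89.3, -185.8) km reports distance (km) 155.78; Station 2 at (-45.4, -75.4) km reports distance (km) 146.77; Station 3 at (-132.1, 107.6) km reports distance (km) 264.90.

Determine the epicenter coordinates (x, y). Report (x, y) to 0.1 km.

Circle about each station: (x − 89.3)² + (y + 185.8)² = 155.78²; (x + 45.4)² + (y + 75.4)² = 146.77²; (x + 132.1)² + (y − 107.6)² = 264.90².
Subtracting the Station 1 equation from the Station 2 and Station 3 equations removes the quadratic terms:
-269.4 x + 220.8 y = -32023.83
-442.8 x + 586.8 y = -59372.56
Solving the 2×2 system: x ≈ 94.2, y ≈ -30.1 km.

94.2 km east, -30.1 km north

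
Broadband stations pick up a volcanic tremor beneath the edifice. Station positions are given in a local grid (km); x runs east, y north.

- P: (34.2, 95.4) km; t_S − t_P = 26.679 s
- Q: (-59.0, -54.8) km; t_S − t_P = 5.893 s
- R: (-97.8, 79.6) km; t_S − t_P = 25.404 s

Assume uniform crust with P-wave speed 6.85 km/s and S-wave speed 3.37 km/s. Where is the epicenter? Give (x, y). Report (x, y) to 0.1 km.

-23.8 km east, -71.8 km north

Distance from S−P lag: d = Δt · v_P v_S / (v_P − v_S) = Δt · (6.85·3.37)/(6.85−3.37) ≈ 6.6335·Δt.
So d_P = 176.97, d_Q = 39.09, d_R = 168.52 km.
Circle about each station: (x − 34.2)² + (y − 95.4)² = 176.97²; (x + 59.0)² + (y + 54.8)² = 39.09²; (x + 97.8)² + (y − 79.6)² = 168.52².
Subtracting pairs of circle equations eliminates x²+y² and gives linear equations (the radical axes):
-186.4 x − 300.4 y = 26003.59
-264.0 x − 31.6 y = 8549.59
Solving the 2×2 system: x ≈ -23.8, y ≈ -71.8 km.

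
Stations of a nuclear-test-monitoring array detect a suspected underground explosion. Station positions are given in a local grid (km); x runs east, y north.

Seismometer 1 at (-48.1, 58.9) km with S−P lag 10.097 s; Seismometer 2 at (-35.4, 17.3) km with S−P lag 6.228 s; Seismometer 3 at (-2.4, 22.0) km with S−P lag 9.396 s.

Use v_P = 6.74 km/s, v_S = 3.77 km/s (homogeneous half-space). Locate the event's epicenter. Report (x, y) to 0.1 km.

Distance from S−P lag: d = Δt · v_P v_S / (v_P − v_S) = Δt · (6.74·3.77)/(6.74−3.77) ≈ 8.5555·Δt.
So d_Seismometer 1 = 86.38, d_Seismometer 2 = 53.28, d_Seismometer 3 = 80.39 km.
Circle about each station: (x + 48.1)² + (y − 58.9)² = 86.38²; (x + 35.4)² + (y − 17.3)² = 53.28²; (x + 2.4)² + (y − 22.0)² = 80.39².
Subtracting the Seismometer 1 equation from the Seismometer 2 and Seismometer 3 equations removes the quadratic terms:
25.4 x − 83.2 y = 392.38
91.4 x − 73.8 y = -4294.11
Solving the 2×2 system: x ≈ -67.4, y ≈ -25.3 km.

(-67.4, -25.3)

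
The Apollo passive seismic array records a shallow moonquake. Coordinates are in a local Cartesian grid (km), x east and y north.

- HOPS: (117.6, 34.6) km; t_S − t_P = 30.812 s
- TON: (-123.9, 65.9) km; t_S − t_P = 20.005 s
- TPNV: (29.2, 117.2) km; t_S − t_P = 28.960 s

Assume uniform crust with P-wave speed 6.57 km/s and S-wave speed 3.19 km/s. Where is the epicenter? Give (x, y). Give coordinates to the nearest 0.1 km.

Distance from S−P lag: d = Δt · v_P v_S / (v_P − v_S) = Δt · (6.57·3.19)/(6.57−3.19) ≈ 6.2007·Δt.
So d_HOPS = 191.06, d_TON = 124.04, d_TPNV = 179.57 km.
Circle about each station: (x − 117.6)² + (y − 34.6)² = 191.06²; (x + 123.9)² + (y − 65.9)² = 124.04²; (x − 29.2)² + (y − 117.2)² = 179.57².
Subtracting pairs of circle equations eliminates x²+y² and gives linear equations (the radical axes):
-483.0 x + 62.6 y = 25785.10
-176.8 x + 165.2 y = 3820.10
Solving the 2×2 system: x ≈ -58.5, y ≈ -39.5 km.
Check against HOPS (with the unrounded x, y): √((x − 117.6)²+(y − 34.6)²) = 191.05 ≈ 191.06 km. ✓

(-58.5, -39.5)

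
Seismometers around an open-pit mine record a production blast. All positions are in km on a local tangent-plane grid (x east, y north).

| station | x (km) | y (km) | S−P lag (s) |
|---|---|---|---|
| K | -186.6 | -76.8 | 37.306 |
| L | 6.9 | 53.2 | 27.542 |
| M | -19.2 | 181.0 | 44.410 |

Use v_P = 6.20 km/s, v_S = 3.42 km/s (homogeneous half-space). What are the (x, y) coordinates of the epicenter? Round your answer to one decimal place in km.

91.0 km east, -139.3 km north

Distance from S−P lag: d = Δt · v_P v_S / (v_P − v_S) = Δt · (6.20·3.42)/(6.20−3.42) ≈ 7.6273·Δt.
So d_K = 284.55, d_L = 210.07, d_M = 338.73 km.
Circle about each station: (x + 186.6)² + (y + 76.8)² = 284.55²; (x − 6.9)² + (y − 53.2)² = 210.07²; (x + 19.2)² + (y − 181.0)² = 338.73².
Subtracting the K equation from the L and M equations removes the quadratic terms:
387.0 x + 260.0 y = -1000.65
334.8 x + 515.6 y = -41357.47
Solving the 2×2 system: x ≈ 91.0, y ≈ -139.3 km.
Check against K (with the unrounded x, y): √((x + 186.6)²+(y + 76.8)²) = 284.55 ≈ 284.55 km. ✓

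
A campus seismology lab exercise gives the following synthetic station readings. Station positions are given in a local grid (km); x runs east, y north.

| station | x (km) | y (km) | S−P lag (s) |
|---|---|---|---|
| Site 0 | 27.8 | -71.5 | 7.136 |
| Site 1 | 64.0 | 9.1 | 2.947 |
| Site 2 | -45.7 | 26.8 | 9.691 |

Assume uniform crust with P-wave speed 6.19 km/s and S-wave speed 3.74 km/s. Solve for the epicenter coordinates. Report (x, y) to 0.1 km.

x ≈ 40.1 km, y ≈ -5.2 km

Distance from S−P lag: d = Δt · v_P v_S / (v_P − v_S) = Δt · (6.19·3.74)/(6.19−3.74) ≈ 9.4492·Δt.
So d_Site 0 = 67.43, d_Site 1 = 27.85, d_Site 2 = 91.57 km.
Circle about each station: (x − 27.8)² + (y + 71.5)² = 67.43²; (x − 64.0)² + (y − 9.1)² = 27.85²; (x + 45.7)² + (y − 26.8)² = 91.57².
Subtracting pairs of circle equations eliminates x²+y² and gives linear equations (the radical axes):
72.4 x + 161.2 y = 2064.90
-147.0 x + 196.6 y = -6916.62
Solving the 2×2 system: x ≈ 40.1, y ≈ -5.2 km.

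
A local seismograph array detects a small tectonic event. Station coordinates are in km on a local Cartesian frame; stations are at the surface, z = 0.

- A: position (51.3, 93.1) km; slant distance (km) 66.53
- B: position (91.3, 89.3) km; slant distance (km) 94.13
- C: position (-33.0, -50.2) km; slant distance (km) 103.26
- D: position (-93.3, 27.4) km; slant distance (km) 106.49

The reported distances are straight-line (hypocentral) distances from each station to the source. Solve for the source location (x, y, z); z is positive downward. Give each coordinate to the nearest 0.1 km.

Each station gives a sphere (x−x_i)² + (y−y_i)² + z² = d_i² (stations at z=0).
Subtracting the A sphere from B and C: z² cancels, leaving linear equations in x and y:
80.0 x − 7.6 y = 576.66
-168.6 x − 286.6 y = -13926.65
Solving: x ≈ 11.199, y ≈ 42.005 km (keep extra digits for the depth step; rounded: 11.2, 42.0).
Then from the A sphere: z² = 66.53² − (x − 51.3)² − (y − 93.1)² with x = 11.199, y = 42.005, so z ≈ 14.403 ≈ 14.4 km.

(11.2, 42.0, 14.4)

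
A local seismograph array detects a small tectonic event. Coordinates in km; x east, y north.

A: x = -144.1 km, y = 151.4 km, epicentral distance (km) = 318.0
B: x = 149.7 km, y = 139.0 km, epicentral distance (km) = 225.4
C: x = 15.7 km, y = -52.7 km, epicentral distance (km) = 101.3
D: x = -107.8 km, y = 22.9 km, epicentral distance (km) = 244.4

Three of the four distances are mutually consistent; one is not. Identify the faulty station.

A

Solve using three stations at a time. Using B, C, D (subtract circle equations pairwise → linear system) gives (x, y) ≈ (112.3, -83.3).
Distances from that point to each station vs reported:
  A: calculated 347.6 vs reported 318.0 → residual 29.6 km
  B: calculated 225.4 vs reported 225.4 → residual 0.0 km
  C: calculated 101.4 vs reported 101.3 → residual 0.1 km
  D: calculated 244.4 vs reported 244.4 → residual 0.0 km
B, C, D are mutually consistent (residuals ≈ 0); A is off by 29.6 km.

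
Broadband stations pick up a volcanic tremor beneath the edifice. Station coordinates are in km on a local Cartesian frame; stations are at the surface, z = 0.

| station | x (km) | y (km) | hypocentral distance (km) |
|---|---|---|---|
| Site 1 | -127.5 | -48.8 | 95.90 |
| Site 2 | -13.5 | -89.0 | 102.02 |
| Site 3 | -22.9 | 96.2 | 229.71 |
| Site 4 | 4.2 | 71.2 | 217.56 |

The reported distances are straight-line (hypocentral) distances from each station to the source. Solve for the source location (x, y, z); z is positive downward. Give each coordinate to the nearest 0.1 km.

Each station gives a sphere (x−x_i)² + (y−y_i)² + z² = d_i² (stations at z=0).
Subtracting the Site 1 sphere from Site 2 and Site 3: z² cancels, leaving linear equations in x and y:
228.0 x − 80.4 y = -11745.71
209.2 x + 290.0 y = -52428.71
Solving: x ≈ -91.892, y ≈ -114.499 km (keep extra digits for the depth step; rounded: -91.9, -114.5).
Then from the Site 1 sphere: z² = 95.90² − (x + 127.5)² − (y + 48.8)² with x = -91.892, y = -114.499, so z ≈ 60.104 ≈ 60.1 km.

x ≈ -91.9 km, y ≈ -114.5 km, depth ≈ 60.1 km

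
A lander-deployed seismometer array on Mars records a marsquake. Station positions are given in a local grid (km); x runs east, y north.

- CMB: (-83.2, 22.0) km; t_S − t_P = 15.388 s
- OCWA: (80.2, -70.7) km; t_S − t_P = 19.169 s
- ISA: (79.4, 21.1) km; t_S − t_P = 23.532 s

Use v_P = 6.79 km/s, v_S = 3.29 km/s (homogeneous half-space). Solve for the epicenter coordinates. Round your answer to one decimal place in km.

Distance from S−P lag: d = Δt · v_P v_S / (v_P − v_S) = Δt · (6.79·3.29)/(6.79−3.29) ≈ 6.3826·Δt.
So d_CMB = 98.22, d_OCWA = 122.35, d_ISA = 150.20 km.
Circle about each station: (x + 83.2)² + (y − 22.0)² = 98.22²; (x − 80.2)² + (y + 70.7)² = 122.35²; (x − 79.4)² + (y − 21.1)² = 150.20².
Subtracting the CMB equation from the OCWA and ISA equations removes the quadratic terms:
326.8 x − 185.4 y = -1298.06
325.2 x − 1.8 y = -13569.54
Solving the 2×2 system: x ≈ -42.1, y ≈ -67.2 km.

x ≈ -42.1 km, y ≈ -67.2 km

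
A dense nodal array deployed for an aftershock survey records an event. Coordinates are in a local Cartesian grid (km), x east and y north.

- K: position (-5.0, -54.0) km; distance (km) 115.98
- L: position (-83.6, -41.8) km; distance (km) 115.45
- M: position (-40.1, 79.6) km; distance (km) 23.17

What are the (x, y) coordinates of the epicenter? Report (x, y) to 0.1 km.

-28.4 km east, 59.6 km north

Circle about each station: (x + 5.0)² + (y + 54.0)² = 115.98²; (x + 83.6)² + (y + 41.8)² = 115.45²; (x + 40.1)² + (y − 79.6)² = 23.17².
Subtracting the K equation from the L and M equations removes the quadratic terms:
-157.2 x + 24.4 y = 5917.86
-70.2 x + 267.2 y = 17917.68
Solving the 2×2 system: x ≈ -28.4, y ≈ 59.6 km.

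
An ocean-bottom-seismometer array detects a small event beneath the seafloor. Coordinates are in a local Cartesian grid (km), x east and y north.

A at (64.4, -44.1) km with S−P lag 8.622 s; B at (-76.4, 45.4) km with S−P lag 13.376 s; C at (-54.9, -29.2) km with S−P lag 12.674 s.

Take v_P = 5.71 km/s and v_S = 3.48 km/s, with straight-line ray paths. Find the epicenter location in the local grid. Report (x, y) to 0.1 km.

Distance from S−P lag: d = Δt · v_P v_S / (v_P − v_S) = Δt · (5.71·3.48)/(5.71−3.48) ≈ 8.9107·Δt.
So d_A = 76.83, d_B = 119.19, d_C = 112.93 km.
Circle about each station: (x − 64.4)² + (y + 44.1)² = 76.83²; (x + 76.4)² + (y − 45.4)² = 119.19²; (x + 54.9)² + (y + 29.2)² = 112.93².
Subtracting pairs of circle equations eliminates x²+y² and gives linear equations (the radical axes):
-281.6 x + 179.0 y = -6497.46
-238.6 x + 29.8 y = -9075.86
Solving the 2×2 system: x ≈ 41.7, y ≈ 29.3 km.

(41.7, 29.3)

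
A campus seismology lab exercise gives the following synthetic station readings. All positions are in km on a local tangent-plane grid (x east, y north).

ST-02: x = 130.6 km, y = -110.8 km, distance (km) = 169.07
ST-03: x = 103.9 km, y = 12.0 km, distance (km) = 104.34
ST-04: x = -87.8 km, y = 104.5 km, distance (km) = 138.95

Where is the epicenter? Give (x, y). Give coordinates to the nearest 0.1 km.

(0.6, -2.7)

Circle about each station: (x − 130.6)² + (y + 110.8)² = 169.07²; (x − 103.9)² + (y − 12.0)² = 104.34²; (x + 87.8)² + (y − 104.5)² = 138.95².
Subtracting the ST-02 equation from the ST-03 and ST-04 equations removes the quadratic terms:
-53.4 x + 245.6 y = -695.96
-436.8 x + 430.6 y = -1426.35
Solving the 2×2 system: x ≈ 0.6, y ≈ -2.7 km.
Check against ST-02 (with the unrounded x, y): √((x − 130.6)²+(y + 110.8)²) = 169.07 ≈ 169.07 km. ✓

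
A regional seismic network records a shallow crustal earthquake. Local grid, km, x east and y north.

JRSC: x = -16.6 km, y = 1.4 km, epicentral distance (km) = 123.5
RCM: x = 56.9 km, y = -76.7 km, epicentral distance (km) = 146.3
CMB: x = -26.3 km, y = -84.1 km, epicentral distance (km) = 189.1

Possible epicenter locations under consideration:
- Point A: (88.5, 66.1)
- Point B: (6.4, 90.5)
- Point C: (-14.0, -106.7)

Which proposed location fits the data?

For each candidate, compare |candidate − station| to the reported distance:
Point A: residuals JRSC 0.1, RCM 0.0, CMB 0.1 → max 0.1 km
Point B: residuals JRSC 31.5, RCM 28.4, CMB 11.5 → max 31.5 km
Point C: residuals JRSC 15.4, RCM 69.3, CMB 163.4 → max 163.4 km
Only Point A has all residuals ≈ 0.

Point A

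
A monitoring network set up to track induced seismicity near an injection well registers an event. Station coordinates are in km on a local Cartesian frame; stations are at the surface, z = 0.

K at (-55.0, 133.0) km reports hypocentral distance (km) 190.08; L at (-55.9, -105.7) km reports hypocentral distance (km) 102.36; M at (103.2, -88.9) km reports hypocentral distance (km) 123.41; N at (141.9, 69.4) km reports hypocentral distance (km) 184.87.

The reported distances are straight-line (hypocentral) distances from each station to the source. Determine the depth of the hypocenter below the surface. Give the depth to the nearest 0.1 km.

Each station gives a sphere (x−x_i)² + (y−y_i)² + z² = d_i² (stations at z=0).
Subtracting the K sphere from L and M: z² cancels, leaving linear equations in x and y:
-1.8 x − 477.4 y = 19236.14
316.4 x − 443.8 y = 18739.83
Solving: x ≈ 2.696, y ≈ -40.304 km (keep extra digits for the depth step; rounded: 2.7, -40.3).
Then from the K sphere: z² = 190.08² − (x + 55.0)² − (y − 133.0)² with x = 2.696, y = -40.304, so z ≈ 52.605 ≈ 52.6 km.

z ≈ 52.6 km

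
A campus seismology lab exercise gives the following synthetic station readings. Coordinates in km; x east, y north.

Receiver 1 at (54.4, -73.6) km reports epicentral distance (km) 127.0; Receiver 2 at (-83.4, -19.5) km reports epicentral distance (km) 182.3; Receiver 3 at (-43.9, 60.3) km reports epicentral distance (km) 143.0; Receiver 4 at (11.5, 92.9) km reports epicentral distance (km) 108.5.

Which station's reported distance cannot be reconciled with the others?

Solve using three stations at a time. Using Receiver 2, Receiver 3, Receiver 4 (subtract circle equations pairwise → linear system) gives (x, y) ≈ (93.9, 22.5).
Distances from that point to each station vs reported:
  Receiver 1: calculated 103.9 vs reported 127.0 → residual 23.1 km
  Receiver 2: calculated 182.3 vs reported 182.3 → residual 0.0 km
  Receiver 3: calculated 142.9 vs reported 143.0 → residual 0.1 km
  Receiver 4: calculated 108.4 vs reported 108.5 → residual 0.1 km
Receiver 2, Receiver 3, Receiver 4 are mutually consistent (residuals ≈ 0); Receiver 1 is off by 23.1 km.

Receiver 1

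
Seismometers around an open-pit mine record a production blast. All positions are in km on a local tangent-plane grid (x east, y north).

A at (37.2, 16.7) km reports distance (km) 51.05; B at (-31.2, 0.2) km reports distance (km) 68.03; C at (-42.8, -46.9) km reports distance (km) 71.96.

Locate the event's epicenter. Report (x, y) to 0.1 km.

(27.9, -33.5)

Circle about each station: (x − 37.2)² + (y − 16.7)² = 51.05²; (x + 31.2)² + (y − 0.2)² = 68.03²; (x + 42.8)² + (y + 46.9)² = 71.96².
Subtracting the A equation from the B and C equations removes the quadratic terms:
-136.8 x − 33.0 y = -2711.23
-160.0 x − 127.2 y = -203.42
Solving the 2×2 system: x ≈ 27.9, y ≈ -33.5 km.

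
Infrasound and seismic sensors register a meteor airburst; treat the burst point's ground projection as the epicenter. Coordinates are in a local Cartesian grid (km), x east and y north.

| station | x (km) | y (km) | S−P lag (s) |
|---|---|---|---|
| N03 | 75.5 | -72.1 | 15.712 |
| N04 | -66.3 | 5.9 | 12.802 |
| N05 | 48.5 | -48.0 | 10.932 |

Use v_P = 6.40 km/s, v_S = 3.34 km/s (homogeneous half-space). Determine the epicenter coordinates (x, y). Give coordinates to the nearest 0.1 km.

Distance from S−P lag: d = Δt · v_P v_S / (v_P − v_S) = Δt · (6.40·3.34)/(6.40−3.34) ≈ 6.9856·Δt.
So d_N03 = 109.76, d_N04 = 89.43, d_N05 = 76.37 km.
Circle about each station: (x − 75.5)² + (y + 72.1)² = 109.76²; (x + 66.3)² + (y − 5.9)² = 89.43²; (x − 48.5)² + (y + 48.0)² = 76.37².
Subtracting pairs of circle equations eliminates x²+y² and gives linear equations (the radical axes):
-283.6 x + 156.0 y = -2418.63
-54.0 x + 48.2 y = -27.53
Solving the 2×2 system: x ≈ 21.4, y ≈ 23.4 km.
Check against N03 (with the unrounded x, y): √((x − 75.5)²+(y + 72.1)²) = 109.77 ≈ 109.76 km. ✓

x ≈ 21.4 km, y ≈ 23.4 km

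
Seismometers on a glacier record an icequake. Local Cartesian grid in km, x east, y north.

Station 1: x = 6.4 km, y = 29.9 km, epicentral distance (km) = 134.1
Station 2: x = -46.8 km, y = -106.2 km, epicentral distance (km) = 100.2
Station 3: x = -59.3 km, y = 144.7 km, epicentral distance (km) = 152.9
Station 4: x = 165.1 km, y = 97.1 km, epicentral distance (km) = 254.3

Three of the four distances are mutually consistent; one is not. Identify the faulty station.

Solve using three stations at a time. Using Station 2, Station 3, Station 4 (subtract circle equations pairwise → linear system) gives (x, y) ≈ (-66.4, -8.0).
Distances from that point to each station vs reported:
  Station 1: calculated 82.1 vs reported 134.1 → residual 52.0 km
  Station 2: calculated 100.1 vs reported 100.2 → residual 0.1 km
  Station 3: calculated 152.9 vs reported 152.9 → residual 0.0 km
  Station 4: calculated 254.3 vs reported 254.3 → residual 0.0 km
Station 2, Station 3, Station 4 are mutually consistent (residuals ≈ 0); Station 1 is off by 52.0 km.

Station 1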